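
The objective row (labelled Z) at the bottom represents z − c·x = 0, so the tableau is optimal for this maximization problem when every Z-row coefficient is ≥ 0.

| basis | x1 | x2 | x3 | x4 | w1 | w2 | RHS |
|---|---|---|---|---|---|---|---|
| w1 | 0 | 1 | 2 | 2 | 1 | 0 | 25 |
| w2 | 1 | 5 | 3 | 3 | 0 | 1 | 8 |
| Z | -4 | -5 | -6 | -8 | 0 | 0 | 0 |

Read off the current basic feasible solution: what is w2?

w2 is basic (row 2); its value is the RHS of that row, 8.

8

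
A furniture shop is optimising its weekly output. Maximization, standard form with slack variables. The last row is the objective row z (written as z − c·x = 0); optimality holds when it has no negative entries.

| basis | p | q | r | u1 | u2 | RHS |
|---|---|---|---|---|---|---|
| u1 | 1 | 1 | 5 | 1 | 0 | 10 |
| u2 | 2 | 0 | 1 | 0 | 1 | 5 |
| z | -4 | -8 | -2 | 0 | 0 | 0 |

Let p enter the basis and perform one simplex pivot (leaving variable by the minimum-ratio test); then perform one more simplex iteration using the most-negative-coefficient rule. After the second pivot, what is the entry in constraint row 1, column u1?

1

Ratio test on column p — row 1: 10/1 = 10; row 2: 5/2 = 5/2. Minimum is 5/2 at row 2 (u2 leaves); pivot element 2.
Divide row 2 by 2; eliminate column p from the other rows.
Second iteration: most negative z-row entry is -8 in column q, so q enters.
Ratio test on column q — row 1: (15/2)/1 = 15/2; row 2: entry 0 ≤ 0. Minimum is 15/2 at row 1 (u1 leaves); pivot element 1.
Divide row 1 by 1; eliminate column q from the other rows.
After both pivots, the entry at constraint row 1, column u1 is 1.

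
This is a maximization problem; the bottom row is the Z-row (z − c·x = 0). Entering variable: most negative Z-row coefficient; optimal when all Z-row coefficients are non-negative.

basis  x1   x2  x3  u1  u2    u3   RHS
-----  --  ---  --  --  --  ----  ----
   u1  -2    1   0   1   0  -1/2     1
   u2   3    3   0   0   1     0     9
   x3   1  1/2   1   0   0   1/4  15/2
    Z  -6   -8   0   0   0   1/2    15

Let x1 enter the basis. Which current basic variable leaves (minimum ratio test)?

Column x1 entries and ratios — u1: -2 ≤ 0, skip; u2: 9/3 = 3; x3: (15/2)/1 = 15/2.
Smallest ratio is 3 in the row of u2, so u2 leaves.

u2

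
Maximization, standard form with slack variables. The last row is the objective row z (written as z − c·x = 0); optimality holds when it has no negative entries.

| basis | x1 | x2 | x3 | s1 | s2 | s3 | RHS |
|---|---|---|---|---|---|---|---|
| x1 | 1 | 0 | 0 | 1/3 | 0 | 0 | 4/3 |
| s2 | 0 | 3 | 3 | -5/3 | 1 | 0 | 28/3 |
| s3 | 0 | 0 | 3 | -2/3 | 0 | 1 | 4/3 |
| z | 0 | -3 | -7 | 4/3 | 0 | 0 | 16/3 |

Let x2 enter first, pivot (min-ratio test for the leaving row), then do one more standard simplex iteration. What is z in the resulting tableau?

Ratio test on column x2 — row 1: entry 0 ≤ 0; row 2: (28/3)/3 = 28/9; row 3: entry 0 ≤ 0. Minimum is 28/9 at row 2 (s2 leaves); pivot element 3.
Pivot on row 2; the z-row RHS becomes 16/3 − (-3)·(28/9) = 44/3.
Next entering variable (most negative z-row entry -4): x3.
Ratio test on column x3 — row 1: entry 0 ≤ 0; row 2: (28/9)/1 = 28/9; row 3: (4/3)/3 = 4/9. Minimum is 4/9 at row 3 (s3 leaves); pivot element 3.
After the second pivot the z-row RHS is 44/3 − (-4)·(4/9) = 148/9.

148/9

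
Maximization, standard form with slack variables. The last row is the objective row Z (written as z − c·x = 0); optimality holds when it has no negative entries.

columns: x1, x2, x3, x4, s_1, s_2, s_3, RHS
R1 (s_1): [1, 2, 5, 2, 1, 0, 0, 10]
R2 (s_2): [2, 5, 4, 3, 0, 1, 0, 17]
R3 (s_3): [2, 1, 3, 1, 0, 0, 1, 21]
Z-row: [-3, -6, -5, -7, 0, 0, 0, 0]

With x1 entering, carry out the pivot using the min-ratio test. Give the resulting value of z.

51/2

Ratio test on column x1 — row 1: 10/1 = 10; row 2: 17/2 = 17/2; row 3: 21/2 = 21/2. Minimum is 17/2 at row 2 (s_2 leaves); pivot element 2.
Pivot on row 2; the Z-row RHS becomes 0 − (-3)·(17/2) = 51/2.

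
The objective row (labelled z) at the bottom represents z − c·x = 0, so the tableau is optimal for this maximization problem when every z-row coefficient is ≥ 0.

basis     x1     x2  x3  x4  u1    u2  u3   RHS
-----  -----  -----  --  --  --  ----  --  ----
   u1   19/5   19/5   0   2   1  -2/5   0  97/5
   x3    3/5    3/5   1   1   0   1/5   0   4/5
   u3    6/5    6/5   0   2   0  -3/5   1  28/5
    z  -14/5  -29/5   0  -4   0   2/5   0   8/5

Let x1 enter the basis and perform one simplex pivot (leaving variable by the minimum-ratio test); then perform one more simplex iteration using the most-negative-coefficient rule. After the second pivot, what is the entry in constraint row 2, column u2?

Ratio test on column x1 — row 1: (97/5)/(19/5) = 97/19; row 2: (4/5)/(3/5) = 4/3; row 3: (28/5)/(6/5) = 14/3. Minimum is 4/3 at row 2 (x3 leaves); pivot element 3/5.
Divide row 2 by 3/5; eliminate column x1 from the other rows.
Second iteration: most negative z-row entry is -3 in column x2, so x2 enters.
Ratio test on column x2 — row 1: entry 0 ≤ 0; row 2: (4/3)/1 = 4/3; row 3: entry 0 ≤ 0. Minimum is 4/3 at row 2 (x1 leaves); pivot element 1.
Divide row 2 by 1; eliminate column x2 from the other rows.
After both pivots, the entry at constraint row 2, column u2 is 1/3.

1/3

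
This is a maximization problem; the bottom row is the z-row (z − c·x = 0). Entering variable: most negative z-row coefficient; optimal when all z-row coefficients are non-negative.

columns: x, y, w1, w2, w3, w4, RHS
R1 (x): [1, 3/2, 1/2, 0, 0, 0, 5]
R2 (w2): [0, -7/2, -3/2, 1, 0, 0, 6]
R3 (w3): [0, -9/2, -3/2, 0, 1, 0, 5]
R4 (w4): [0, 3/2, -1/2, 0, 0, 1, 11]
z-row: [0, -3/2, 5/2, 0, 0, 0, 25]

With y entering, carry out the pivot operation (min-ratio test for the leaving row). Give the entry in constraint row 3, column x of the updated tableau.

3

Ratio test on column y — row 1: 5/(3/2) = 10/3; row 2: entry -7/2 ≤ 0; row 3: entry -9/2 ≤ 0; row 4: 11/(3/2) = 22/3. Minimum is 10/3 at row 1 (x leaves); pivot element 3/2.
Divide row 1 by 3/2; eliminate column y from the other rows.
Row 3 update in column x: 0 − (-9/2)·(2/3) = 3.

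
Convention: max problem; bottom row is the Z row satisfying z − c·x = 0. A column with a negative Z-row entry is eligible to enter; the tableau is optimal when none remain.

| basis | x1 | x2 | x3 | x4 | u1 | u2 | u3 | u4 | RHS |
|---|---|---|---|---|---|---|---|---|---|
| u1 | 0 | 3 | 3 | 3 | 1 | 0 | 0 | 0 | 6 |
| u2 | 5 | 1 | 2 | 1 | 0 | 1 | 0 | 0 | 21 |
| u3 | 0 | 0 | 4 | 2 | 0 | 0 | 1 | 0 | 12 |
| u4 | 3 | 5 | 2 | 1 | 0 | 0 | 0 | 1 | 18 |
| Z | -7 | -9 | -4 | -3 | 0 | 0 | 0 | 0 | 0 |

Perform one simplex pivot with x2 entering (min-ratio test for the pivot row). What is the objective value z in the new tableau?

Ratio test on column x2 — row 1: 6/3 = 2; row 2: 21/1 = 21; row 3: entry 0 ≤ 0; row 4: 18/5 = 18/5. Minimum is 2 at row 1 (u1 leaves); pivot element 3.
Pivot on row 1; the Z-row RHS becomes 0 − (-9)·2 = 18.

18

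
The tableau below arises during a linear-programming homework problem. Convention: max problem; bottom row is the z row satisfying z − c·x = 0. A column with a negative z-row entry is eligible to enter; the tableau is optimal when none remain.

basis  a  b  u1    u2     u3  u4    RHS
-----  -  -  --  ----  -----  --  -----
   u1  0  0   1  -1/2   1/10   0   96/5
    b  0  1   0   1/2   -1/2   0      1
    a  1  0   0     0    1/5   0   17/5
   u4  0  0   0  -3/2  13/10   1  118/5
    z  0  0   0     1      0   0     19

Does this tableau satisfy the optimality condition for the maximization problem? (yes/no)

Every z-row coefficient is ≥ 0, so the tableau is optimal.

yes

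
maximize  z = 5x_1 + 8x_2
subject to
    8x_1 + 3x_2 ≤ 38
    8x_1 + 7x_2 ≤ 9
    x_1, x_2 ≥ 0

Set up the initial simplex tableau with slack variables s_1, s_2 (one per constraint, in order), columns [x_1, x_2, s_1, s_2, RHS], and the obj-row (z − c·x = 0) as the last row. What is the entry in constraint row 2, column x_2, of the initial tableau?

7

Constraint 2 has coefficient 7 on x_2.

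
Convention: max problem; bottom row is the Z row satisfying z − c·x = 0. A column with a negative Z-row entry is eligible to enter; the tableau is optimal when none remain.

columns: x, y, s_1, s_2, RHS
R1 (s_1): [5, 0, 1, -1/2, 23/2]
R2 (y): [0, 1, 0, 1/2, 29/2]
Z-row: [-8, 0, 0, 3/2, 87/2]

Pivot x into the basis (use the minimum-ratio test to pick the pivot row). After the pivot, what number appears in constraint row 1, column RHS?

Ratio test on column x — row 1: (23/2)/5 = 23/10; row 2: entry 0 ≤ 0. Minimum is 23/10 at row 1 (s_1 leaves); pivot element 5.
Divide row 1 by 5; eliminate column x from the other rows.
In the new row 1, the RHS entry is the old entry divided by the pivot: (23/2)/5 = 23/10.

23/10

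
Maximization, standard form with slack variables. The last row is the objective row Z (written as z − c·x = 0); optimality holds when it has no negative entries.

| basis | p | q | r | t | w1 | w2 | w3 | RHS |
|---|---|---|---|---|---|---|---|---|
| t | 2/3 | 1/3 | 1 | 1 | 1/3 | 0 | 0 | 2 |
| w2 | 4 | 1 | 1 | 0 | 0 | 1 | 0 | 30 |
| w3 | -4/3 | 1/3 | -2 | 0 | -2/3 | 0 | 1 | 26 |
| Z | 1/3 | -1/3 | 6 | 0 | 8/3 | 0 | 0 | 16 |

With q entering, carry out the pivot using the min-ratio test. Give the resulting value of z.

18

Ratio test on column q — row 1: 2/(1/3) = 6; row 2: 30/1 = 30; row 3: 26/(1/3) = 78. Minimum is 6 at row 1 (t leaves); pivot element 1/3.
Pivot on row 1; the Z-row RHS becomes 16 − (-1/3)·6 = 18.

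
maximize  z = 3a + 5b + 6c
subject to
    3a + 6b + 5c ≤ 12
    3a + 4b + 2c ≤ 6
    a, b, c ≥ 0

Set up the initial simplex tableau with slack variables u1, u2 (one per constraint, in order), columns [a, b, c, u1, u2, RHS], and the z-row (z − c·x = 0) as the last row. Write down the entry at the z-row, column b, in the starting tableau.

The z-row carries the negated objective coefficients: the b entry is -5.

-5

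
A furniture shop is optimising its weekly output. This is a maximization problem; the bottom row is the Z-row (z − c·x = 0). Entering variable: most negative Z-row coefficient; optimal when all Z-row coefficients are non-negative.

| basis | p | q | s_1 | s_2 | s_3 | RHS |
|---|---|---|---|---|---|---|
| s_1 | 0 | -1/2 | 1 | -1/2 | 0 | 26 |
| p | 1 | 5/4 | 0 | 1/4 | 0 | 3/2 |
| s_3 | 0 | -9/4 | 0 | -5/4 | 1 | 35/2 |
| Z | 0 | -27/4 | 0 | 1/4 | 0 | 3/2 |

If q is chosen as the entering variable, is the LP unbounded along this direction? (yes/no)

no

Column q has positive entries in row(s) 2, so the ratio test bounds it — not unbounded.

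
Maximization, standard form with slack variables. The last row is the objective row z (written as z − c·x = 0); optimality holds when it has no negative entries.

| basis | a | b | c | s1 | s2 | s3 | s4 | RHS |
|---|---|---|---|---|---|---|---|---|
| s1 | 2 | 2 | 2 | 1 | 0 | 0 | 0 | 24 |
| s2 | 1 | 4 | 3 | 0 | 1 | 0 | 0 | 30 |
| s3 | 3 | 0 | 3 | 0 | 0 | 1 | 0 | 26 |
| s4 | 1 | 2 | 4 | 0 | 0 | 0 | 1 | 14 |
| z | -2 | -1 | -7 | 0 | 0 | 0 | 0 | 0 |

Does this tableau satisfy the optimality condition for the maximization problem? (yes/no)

The z-row has a negative entry -7 in column c, so it is not optimal.

no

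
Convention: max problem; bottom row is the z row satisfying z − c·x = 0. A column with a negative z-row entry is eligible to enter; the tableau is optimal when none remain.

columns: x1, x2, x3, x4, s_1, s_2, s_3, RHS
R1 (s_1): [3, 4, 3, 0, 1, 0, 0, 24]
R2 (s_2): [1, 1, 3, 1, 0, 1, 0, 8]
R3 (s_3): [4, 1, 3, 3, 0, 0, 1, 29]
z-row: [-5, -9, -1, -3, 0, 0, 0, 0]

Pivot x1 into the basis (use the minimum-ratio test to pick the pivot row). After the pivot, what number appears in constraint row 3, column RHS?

Ratio test on column x1 — row 1: 24/3 = 8; row 2: 8/1 = 8; row 3: 29/4 = 29/4. Minimum is 29/4 at row 3 (s_3 leaves); pivot element 4.
Divide row 3 by 4; eliminate column x1 from the other rows.
In the new row 3, the RHS entry is the old entry divided by the pivot: 29/4 = 29/4.

29/4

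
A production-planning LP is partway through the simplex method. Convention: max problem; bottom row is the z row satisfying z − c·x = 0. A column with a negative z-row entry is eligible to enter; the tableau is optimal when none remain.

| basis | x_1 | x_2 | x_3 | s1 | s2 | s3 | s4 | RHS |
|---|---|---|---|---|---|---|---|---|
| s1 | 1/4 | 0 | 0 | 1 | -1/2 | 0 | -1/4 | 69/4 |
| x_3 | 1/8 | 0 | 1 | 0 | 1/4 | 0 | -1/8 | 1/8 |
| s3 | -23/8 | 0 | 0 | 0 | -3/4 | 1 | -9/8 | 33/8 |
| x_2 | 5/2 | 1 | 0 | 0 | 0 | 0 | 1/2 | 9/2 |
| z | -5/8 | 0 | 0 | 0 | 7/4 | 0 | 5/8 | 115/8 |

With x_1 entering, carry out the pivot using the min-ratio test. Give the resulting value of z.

15

Ratio test on column x_1 — row 1: (69/4)/(1/4) = 69; row 2: (1/8)/(1/8) = 1; row 3: entry -23/8 ≤ 0; row 4: (9/2)/(5/2) = 9/5. Minimum is 1 at row 2 (x_3 leaves); pivot element 1/8.
Pivot on row 2; the z-row RHS becomes 115/8 − (-5/8)·1 = 15.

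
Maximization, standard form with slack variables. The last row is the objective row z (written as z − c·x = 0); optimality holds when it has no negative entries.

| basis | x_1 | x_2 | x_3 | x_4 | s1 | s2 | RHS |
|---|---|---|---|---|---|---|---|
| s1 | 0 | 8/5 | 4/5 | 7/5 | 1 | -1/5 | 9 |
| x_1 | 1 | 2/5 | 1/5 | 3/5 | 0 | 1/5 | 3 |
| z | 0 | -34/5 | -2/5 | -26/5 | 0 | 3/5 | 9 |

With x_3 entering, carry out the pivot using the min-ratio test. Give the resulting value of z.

Ratio test on column x_3 — row 1: 9/(4/5) = 45/4; row 2: 3/(1/5) = 15. Minimum is 45/4 at row 1 (s1 leaves); pivot element 4/5.
Pivot on row 1; the z-row RHS becomes 9 − (-2/5)·(45/4) = 27/2.

27/2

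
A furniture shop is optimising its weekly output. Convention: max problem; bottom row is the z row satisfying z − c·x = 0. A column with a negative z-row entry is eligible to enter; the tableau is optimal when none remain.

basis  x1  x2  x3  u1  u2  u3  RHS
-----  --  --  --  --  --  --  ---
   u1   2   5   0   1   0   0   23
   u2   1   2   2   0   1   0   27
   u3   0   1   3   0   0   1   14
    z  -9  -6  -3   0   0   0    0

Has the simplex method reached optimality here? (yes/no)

no

The z-row has a negative entry -9 in column x1, so it is not optimal.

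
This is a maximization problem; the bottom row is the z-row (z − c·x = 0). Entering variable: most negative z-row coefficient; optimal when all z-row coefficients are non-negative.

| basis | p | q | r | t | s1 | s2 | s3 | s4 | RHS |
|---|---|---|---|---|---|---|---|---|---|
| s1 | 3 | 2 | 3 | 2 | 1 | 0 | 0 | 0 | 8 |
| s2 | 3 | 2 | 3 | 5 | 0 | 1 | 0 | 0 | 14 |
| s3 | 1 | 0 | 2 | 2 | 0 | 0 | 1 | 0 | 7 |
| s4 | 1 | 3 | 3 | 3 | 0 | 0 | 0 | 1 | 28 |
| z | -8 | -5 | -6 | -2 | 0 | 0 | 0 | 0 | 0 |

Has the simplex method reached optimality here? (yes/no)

The z-row has a negative entry -8 in column p, so it is not optimal.

no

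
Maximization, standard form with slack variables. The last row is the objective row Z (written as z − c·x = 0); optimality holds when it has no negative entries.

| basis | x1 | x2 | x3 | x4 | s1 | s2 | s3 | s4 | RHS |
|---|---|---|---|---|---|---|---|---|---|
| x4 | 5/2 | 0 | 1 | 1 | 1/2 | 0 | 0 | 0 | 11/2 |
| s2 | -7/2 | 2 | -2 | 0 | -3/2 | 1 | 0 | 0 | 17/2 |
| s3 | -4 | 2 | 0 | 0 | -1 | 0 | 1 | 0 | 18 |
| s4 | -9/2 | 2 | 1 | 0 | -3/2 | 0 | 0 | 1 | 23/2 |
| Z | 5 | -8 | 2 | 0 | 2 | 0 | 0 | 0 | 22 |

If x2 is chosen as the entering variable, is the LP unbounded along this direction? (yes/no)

no

Column x2 has positive entries in row(s) 2, 3, 4, so the ratio test bounds it — not unbounded.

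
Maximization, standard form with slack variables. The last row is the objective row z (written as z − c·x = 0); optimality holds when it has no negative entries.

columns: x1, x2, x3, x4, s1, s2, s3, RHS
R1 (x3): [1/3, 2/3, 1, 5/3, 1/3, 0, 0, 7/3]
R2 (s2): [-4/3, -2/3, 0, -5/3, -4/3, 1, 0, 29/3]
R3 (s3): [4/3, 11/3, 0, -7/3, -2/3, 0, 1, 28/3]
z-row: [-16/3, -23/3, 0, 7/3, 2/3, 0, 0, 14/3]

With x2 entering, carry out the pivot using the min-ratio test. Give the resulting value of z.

266/11

Ratio test on column x2 — row 1: (7/3)/(2/3) = 7/2; row 2: entry -2/3 ≤ 0; row 3: (28/3)/(11/3) = 28/11. Minimum is 28/11 at row 3 (s3 leaves); pivot element 11/3.
Pivot on row 3; the z-row RHS becomes 14/3 − (-23/3)·(28/11) = 266/11.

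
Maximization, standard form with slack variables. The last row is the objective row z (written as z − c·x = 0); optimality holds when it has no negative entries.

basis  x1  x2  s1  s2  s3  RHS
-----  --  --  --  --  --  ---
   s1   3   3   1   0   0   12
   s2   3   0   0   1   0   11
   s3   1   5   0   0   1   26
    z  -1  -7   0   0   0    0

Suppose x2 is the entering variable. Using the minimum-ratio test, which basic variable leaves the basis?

Column x2 entries and ratios — s1: 12/3 = 4; s2: 0 ≤ 0, skip; s3: 26/5 = 26/5.
Smallest ratio is 4 in the row of s1, so s1 leaves.

s1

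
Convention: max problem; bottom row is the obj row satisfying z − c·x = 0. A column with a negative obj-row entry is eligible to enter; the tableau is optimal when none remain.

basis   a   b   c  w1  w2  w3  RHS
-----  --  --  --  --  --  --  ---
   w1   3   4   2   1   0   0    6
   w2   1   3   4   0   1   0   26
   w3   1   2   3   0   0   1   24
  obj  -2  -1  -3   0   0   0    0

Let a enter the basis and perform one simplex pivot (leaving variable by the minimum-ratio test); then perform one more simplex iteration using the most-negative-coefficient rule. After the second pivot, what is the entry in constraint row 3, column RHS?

Ratio test on column a — row 1: 6/3 = 2; row 2: 26/1 = 26; row 3: 24/1 = 24. Minimum is 2 at row 1 (w1 leaves); pivot element 3.
Divide row 1 by 3; eliminate column a from the other rows.
Second iteration: most negative obj-row entry is -5/3 in column c, so c enters.
Ratio test on column c — row 1: 2/(2/3) = 3; row 2: 24/(10/3) = 36/5; row 3: 22/(7/3) = 66/7. Minimum is 3 at row 1 (a leaves); pivot element 2/3.
Divide row 1 by 2/3; eliminate column c from the other rows.
After both pivots, the entry at constraint row 3, column RHS is 15.

15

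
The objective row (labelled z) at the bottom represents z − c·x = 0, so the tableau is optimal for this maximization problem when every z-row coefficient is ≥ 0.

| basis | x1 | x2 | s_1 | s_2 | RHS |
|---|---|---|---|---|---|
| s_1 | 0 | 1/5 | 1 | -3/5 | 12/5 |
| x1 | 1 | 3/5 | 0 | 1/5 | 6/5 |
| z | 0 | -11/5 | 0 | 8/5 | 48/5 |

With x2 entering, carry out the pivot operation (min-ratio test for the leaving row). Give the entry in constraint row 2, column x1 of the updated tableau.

Ratio test on column x2 — row 1: (12/5)/(1/5) = 12; row 2: (6/5)/(3/5) = 2. Minimum is 2 at row 2 (x1 leaves); pivot element 3/5.
Divide row 2 by 3/5; eliminate column x2 from the other rows.
In the new row 2, the x1 entry is the old entry divided by the pivot: 1/(3/5) = 5/3.

5/3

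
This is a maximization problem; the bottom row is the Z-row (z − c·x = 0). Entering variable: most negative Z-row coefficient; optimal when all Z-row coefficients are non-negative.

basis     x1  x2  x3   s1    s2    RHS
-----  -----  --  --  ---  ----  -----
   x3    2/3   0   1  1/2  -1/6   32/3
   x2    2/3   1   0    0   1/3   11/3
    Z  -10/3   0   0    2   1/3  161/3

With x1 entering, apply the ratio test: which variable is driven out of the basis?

Column x1 entries and ratios — x3: (32/3)/(2/3) = 16; x2: (11/3)/(2/3) = 11/2.
Smallest ratio is 11/2 in the row of x2, so x2 leaves.

x2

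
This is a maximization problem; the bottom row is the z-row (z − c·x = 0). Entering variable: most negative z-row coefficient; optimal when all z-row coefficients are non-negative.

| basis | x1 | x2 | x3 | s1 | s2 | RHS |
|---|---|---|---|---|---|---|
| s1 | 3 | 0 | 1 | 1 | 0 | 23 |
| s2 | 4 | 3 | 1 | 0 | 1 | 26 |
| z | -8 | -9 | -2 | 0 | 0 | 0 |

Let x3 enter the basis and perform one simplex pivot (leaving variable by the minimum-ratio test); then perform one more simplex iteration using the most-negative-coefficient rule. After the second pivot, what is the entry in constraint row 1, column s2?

Ratio test on column x3 — row 1: 23/1 = 23; row 2: 26/1 = 26. Minimum is 23 at row 1 (s1 leaves); pivot element 1.
Divide row 1 by 1; eliminate column x3 from the other rows.
Second iteration: most negative z-row entry is -9 in column x2, so x2 enters.
Ratio test on column x2 — row 1: entry 0 ≤ 0; row 2: 3/3 = 1. Minimum is 1 at row 2 (s2 leaves); pivot element 3.
Divide row 2 by 3; eliminate column x2 from the other rows.
After both pivots, the entry at constraint row 1, column s2 is 0.

0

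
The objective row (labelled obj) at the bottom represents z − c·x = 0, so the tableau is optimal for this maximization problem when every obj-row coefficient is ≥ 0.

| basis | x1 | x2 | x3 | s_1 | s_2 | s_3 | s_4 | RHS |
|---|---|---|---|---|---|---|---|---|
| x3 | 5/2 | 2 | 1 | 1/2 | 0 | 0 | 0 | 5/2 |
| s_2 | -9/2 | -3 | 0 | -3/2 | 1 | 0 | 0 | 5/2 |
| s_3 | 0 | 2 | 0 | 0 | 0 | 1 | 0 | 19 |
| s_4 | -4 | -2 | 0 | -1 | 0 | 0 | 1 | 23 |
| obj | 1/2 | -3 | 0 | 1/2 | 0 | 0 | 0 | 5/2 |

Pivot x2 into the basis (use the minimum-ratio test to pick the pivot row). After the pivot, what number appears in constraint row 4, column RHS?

51/2

Ratio test on column x2 — row 1: (5/2)/2 = 5/4; row 2: entry -3 ≤ 0; row 3: 19/2 = 19/2; row 4: entry -2 ≤ 0. Minimum is 5/4 at row 1 (x3 leaves); pivot element 2.
Divide row 1 by 2; eliminate column x2 from the other rows.
Row 4 update in column RHS: 23 − (-2)·(5/4) = 51/2.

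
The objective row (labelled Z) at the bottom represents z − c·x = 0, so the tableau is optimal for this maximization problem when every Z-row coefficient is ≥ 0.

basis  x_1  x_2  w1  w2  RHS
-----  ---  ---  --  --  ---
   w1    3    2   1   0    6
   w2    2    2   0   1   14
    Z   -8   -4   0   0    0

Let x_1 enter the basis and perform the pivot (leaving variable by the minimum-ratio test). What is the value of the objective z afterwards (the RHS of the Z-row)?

16

Ratio test on column x_1 — row 1: 6/3 = 2; row 2: 14/2 = 7. Minimum is 2 at row 1 (w1 leaves); pivot element 3.
Pivot on row 1; the Z-row RHS becomes 0 − (-8)·2 = 16.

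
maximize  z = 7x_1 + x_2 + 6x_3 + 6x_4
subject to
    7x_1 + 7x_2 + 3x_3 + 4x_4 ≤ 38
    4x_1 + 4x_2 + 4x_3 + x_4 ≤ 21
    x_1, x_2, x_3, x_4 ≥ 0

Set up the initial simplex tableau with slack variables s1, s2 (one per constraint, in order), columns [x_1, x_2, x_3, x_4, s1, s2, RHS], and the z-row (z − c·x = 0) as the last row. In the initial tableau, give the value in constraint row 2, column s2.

1

Slack s2 belongs to constraint 2; its column is the unit vector e_2, so the entry in row 2 is 1.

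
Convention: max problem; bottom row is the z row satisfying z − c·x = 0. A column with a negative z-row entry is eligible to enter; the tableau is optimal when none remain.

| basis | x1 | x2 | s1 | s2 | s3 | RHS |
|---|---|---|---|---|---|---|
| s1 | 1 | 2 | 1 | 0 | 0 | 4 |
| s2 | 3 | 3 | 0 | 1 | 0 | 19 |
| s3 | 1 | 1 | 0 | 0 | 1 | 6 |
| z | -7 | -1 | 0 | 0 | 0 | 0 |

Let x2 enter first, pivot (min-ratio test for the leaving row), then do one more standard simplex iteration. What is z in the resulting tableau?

Ratio test on column x2 — row 1: 4/2 = 2; row 2: 19/3 = 19/3; row 3: 6/1 = 6. Minimum is 2 at row 1 (s1 leaves); pivot element 2.
Pivot on row 1; the z-row RHS becomes 0 − (-1)·2 = 2.
Next entering variable (most negative z-row entry -13/2): x1.
Ratio test on column x1 — row 1: 2/(1/2) = 4; row 2: 13/(3/2) = 26/3; row 3: 4/(1/2) = 8. Minimum is 4 at row 1 (x2 leaves); pivot element 1/2.
After the second pivot the z-row RHS is 2 − (-13/2)·4 = 28.

28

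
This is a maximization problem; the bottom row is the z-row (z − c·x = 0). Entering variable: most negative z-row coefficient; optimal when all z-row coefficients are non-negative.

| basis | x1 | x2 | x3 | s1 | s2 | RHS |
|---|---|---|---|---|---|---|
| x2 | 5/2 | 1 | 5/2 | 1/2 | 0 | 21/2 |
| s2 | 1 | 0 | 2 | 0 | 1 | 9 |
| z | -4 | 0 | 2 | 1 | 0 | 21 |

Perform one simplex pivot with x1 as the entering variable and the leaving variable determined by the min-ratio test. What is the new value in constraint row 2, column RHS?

24/5

Ratio test on column x1 — row 1: (21/2)/(5/2) = 21/5; row 2: 9/1 = 9. Minimum is 21/5 at row 1 (x2 leaves); pivot element 5/2.
Divide row 1 by 5/2; eliminate column x1 from the other rows.
Row 2 update in column RHS: 9 − 1·(21/5) = 24/5.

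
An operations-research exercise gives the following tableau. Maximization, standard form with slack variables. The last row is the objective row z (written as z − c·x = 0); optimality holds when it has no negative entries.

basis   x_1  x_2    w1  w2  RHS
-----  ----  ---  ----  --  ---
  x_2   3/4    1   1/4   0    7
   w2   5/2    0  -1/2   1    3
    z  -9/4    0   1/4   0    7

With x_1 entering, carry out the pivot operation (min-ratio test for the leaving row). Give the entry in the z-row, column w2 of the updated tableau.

9/10

Ratio test on column x_1 — row 1: 7/(3/4) = 28/3; row 2: 3/(5/2) = 6/5. Minimum is 6/5 at row 2 (w2 leaves); pivot element 5/2.
Divide row 2 by 5/2; eliminate column x_1 from the other rows.
z-row update in column w2: 0 − (-9/4)·(2/5) = 9/10.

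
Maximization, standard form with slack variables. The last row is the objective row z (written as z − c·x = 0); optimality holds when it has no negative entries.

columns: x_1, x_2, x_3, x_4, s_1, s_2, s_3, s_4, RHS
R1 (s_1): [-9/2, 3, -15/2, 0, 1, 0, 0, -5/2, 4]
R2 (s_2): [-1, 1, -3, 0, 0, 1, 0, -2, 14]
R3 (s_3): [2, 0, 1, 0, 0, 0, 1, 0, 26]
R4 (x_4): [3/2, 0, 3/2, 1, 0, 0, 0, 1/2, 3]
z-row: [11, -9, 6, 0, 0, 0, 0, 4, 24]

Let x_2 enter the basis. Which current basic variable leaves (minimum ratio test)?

Column x_2 entries and ratios — s_1: 4/3 = 4/3; s_2: 14/1 = 14; s_3: 0 ≤ 0, skip; x_4: 0 ≤ 0, skip.
Smallest ratio is 4/3 in the row of s_1, so s_1 leaves.

s_1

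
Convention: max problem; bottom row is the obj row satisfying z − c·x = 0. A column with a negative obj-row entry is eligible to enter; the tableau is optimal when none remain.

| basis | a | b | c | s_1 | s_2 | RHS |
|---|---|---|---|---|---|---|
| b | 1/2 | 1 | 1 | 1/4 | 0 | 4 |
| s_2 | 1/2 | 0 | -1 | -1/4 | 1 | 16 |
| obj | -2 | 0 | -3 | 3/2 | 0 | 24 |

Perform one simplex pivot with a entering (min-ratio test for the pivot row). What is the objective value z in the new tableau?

40

Ratio test on column a — row 1: 4/(1/2) = 8; row 2: 16/(1/2) = 32. Minimum is 8 at row 1 (b leaves); pivot element 1/2.
Pivot on row 1; the obj-row RHS becomes 24 − (-2)·8 = 40.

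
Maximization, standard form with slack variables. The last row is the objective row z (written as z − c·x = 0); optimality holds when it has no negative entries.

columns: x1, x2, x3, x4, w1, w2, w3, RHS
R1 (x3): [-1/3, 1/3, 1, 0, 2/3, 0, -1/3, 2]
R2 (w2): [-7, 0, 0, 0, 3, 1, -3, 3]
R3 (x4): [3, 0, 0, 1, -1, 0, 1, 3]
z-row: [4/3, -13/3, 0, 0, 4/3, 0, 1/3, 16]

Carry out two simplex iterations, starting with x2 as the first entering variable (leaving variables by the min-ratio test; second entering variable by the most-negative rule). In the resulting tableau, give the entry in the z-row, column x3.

13

Ratio test on column x2 — row 1: 2/(1/3) = 6; row 2: entry 0 ≤ 0; row 3: entry 0 ≤ 0. Minimum is 6 at row 1 (x3 leaves); pivot element 1/3.
Divide row 1 by 1/3; eliminate column x2 from the other rows.
Second iteration: most negative z-row entry is -4 in column w3, so w3 enters.
Ratio test on column w3 — row 1: entry -1 ≤ 0; row 2: entry -3 ≤ 0; row 3: 3/1 = 3. Minimum is 3 at row 3 (x4 leaves); pivot element 1.
Divide row 3 by 1; eliminate column w3 from the other rows.
After both pivots, the entry at the z-row, column x3 is 13.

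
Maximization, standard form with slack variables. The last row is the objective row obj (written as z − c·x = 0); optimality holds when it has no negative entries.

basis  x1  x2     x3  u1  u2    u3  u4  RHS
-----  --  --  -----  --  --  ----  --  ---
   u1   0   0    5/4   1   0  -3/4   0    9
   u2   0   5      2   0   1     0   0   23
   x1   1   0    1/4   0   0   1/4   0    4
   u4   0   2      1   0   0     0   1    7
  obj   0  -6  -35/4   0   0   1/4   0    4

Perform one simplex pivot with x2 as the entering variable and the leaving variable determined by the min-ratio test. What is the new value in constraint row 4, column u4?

Ratio test on column x2 — row 1: entry 0 ≤ 0; row 2: 23/5 = 23/5; row 3: entry 0 ≤ 0; row 4: 7/2 = 7/2. Minimum is 7/2 at row 4 (u4 leaves); pivot element 2.
Divide row 4 by 2; eliminate column x2 from the other rows.
In the new row 4, the u4 entry is the old entry divided by the pivot: 1/2 = 1/2.

1/2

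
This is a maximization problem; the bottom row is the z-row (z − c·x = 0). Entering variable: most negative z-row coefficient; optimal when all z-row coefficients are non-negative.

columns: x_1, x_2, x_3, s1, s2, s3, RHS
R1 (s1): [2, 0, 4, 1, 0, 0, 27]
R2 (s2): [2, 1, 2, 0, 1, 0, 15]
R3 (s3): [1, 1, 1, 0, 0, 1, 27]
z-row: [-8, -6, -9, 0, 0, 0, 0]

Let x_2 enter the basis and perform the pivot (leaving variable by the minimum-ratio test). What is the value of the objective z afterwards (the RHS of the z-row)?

90

Ratio test on column x_2 — row 1: entry 0 ≤ 0; row 2: 15/1 = 15; row 3: 27/1 = 27. Minimum is 15 at row 2 (s2 leaves); pivot element 1.
Pivot on row 2; the z-row RHS becomes 0 − (-6)·15 = 90.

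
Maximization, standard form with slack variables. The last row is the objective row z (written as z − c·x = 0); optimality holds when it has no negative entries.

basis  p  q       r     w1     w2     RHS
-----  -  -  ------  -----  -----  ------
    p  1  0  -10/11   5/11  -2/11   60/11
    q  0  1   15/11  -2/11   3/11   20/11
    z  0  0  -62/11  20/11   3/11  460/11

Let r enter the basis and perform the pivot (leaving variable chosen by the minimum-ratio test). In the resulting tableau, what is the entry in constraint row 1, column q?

Ratio test on column r — row 1: entry -10/11 ≤ 0; row 2: (20/11)/(15/11) = 4/3. Minimum is 4/3 at row 2 (q leaves); pivot element 15/11.
Divide row 2 by 15/11; eliminate column r from the other rows.
Row 1 update in column q: 0 − (-10/11)·(11/15) = 2/3.

2/3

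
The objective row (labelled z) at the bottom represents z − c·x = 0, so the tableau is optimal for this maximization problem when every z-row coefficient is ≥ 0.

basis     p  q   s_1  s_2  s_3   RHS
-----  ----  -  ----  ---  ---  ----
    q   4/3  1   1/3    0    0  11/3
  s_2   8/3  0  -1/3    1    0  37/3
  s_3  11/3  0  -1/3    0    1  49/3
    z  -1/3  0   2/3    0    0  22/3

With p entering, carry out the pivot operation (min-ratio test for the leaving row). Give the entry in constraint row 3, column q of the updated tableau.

-11/4

Ratio test on column p — row 1: (11/3)/(4/3) = 11/4; row 2: (37/3)/(8/3) = 37/8; row 3: (49/3)/(11/3) = 49/11. Minimum is 11/4 at row 1 (q leaves); pivot element 4/3.
Divide row 1 by 4/3; eliminate column p from the other rows.
Row 3 update in column q: 0 − (11/3)·(3/4) = -11/4.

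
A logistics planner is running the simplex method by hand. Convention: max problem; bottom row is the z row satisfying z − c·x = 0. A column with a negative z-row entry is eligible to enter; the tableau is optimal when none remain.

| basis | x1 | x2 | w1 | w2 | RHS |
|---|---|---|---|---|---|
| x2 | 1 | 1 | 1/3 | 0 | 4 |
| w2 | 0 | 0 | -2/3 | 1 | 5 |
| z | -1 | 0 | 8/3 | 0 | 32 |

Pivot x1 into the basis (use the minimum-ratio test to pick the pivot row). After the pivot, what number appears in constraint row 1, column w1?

Ratio test on column x1 — row 1: 4/1 = 4; row 2: entry 0 ≤ 0. Minimum is 4 at row 1 (x2 leaves); pivot element 1.
Divide row 1 by 1; eliminate column x1 from the other rows.
In the new row 1, the w1 entry is the old entry divided by the pivot: (1/3)/1 = 1/3.

1/3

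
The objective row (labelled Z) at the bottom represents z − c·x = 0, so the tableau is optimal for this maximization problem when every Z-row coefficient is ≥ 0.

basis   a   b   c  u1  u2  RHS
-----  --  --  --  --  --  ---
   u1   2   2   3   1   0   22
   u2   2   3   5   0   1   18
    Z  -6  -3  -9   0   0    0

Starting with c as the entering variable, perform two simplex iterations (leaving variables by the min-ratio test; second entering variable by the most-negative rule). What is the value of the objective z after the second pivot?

54

Ratio test on column c — row 1: 22/3 = 22/3; row 2: 18/5 = 18/5. Minimum is 18/5 at row 2 (u2 leaves); pivot element 5.
Pivot on row 2; the Z-row RHS becomes 0 − (-9)·(18/5) = 162/5.
Next entering variable (most negative Z-row entry -12/5): a.
Ratio test on column a — row 1: (56/5)/(4/5) = 14; row 2: (18/5)/(2/5) = 9. Minimum is 9 at row 2 (c leaves); pivot element 2/5.
After the second pivot the Z-row RHS is 162/5 − (-12/5)·9 = 54.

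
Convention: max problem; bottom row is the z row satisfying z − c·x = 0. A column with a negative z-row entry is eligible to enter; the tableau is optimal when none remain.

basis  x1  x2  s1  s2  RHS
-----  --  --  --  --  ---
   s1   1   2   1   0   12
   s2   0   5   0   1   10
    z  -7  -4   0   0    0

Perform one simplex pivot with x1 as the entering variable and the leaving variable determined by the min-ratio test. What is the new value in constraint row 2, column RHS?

10

Ratio test on column x1 — row 1: 12/1 = 12; row 2: entry 0 ≤ 0. Minimum is 12 at row 1 (s1 leaves); pivot element 1.
Divide row 1 by 1; eliminate column x1 from the other rows.
Row 2 update in column RHS: 10 − 0·12 = 10.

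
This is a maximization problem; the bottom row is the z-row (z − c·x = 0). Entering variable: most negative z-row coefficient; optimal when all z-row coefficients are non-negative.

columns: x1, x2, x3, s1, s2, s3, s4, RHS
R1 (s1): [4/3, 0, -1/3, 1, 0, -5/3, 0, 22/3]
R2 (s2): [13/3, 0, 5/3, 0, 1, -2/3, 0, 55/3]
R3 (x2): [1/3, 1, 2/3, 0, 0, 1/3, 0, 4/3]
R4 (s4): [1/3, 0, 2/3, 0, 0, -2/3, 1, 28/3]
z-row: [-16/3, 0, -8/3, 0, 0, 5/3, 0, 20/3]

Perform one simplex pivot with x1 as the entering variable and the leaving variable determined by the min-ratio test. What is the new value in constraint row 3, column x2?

Ratio test on column x1 — row 1: (22/3)/(4/3) = 11/2; row 2: (55/3)/(13/3) = 55/13; row 3: (4/3)/(1/3) = 4; row 4: (28/3)/(1/3) = 28. Minimum is 4 at row 3 (x2 leaves); pivot element 1/3.
Divide row 3 by 1/3; eliminate column x1 from the other rows.
In the new row 3, the x2 entry is the old entry divided by the pivot: 1/(1/3) = 3.

3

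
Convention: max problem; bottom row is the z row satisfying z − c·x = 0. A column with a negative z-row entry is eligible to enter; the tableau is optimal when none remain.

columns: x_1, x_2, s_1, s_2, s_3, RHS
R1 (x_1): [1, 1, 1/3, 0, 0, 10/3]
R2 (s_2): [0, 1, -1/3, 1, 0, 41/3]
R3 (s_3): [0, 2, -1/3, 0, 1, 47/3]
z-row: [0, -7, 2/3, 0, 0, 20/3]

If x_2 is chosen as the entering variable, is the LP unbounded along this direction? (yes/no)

no

Column x_2 has positive entries in row(s) 1, 2, 3, so the ratio test bounds it — not unbounded.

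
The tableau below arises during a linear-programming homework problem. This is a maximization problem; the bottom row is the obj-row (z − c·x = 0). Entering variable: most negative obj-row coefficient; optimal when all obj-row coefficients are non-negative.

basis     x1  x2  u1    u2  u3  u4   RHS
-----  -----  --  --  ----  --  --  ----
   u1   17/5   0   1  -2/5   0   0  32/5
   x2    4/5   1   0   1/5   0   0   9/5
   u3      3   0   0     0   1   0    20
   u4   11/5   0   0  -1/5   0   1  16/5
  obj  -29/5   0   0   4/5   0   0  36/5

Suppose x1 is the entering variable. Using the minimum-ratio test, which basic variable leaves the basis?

u4

Column x1 entries and ratios — u1: (32/5)/(17/5) = 32/17; x2: (9/5)/(4/5) = 9/4; u3: 20/3 = 20/3; u4: (16/5)/(11/5) = 16/11.
Smallest ratio is 16/11 in the row of u4, so u4 leaves.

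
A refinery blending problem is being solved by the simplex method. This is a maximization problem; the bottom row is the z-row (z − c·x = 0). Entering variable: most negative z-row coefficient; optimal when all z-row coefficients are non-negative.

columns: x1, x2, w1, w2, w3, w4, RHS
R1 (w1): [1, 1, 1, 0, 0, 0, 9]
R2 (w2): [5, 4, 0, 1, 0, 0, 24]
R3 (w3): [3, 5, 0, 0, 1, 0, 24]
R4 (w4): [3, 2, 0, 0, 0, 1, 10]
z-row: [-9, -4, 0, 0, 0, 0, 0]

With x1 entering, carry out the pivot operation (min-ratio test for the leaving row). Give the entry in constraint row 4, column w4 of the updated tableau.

Ratio test on column x1 — row 1: 9/1 = 9; row 2: 24/5 = 24/5; row 3: 24/3 = 8; row 4: 10/3 = 10/3. Minimum is 10/3 at row 4 (w4 leaves); pivot element 3.
Divide row 4 by 3; eliminate column x1 from the other rows.
In the new row 4, the w4 entry is the old entry divided by the pivot: 1/3 = 1/3.

1/3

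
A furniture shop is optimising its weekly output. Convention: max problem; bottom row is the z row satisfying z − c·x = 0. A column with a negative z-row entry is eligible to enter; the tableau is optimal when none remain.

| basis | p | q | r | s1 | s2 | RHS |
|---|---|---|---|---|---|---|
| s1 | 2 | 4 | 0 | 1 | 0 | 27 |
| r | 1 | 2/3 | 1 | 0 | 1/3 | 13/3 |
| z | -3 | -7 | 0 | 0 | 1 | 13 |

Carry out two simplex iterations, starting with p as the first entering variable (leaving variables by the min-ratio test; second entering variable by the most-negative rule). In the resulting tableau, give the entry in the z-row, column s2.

9/2

Ratio test on column p — row 1: 27/2 = 27/2; row 2: (13/3)/1 = 13/3. Minimum is 13/3 at row 2 (r leaves); pivot element 1.
Divide row 2 by 1; eliminate column p from the other rows.
Second iteration: most negative z-row entry is -5 in column q, so q enters.
Ratio test on column q — row 1: (55/3)/(8/3) = 55/8; row 2: (13/3)/(2/3) = 13/2. Minimum is 13/2 at row 2 (p leaves); pivot element 2/3.
Divide row 2 by 2/3; eliminate column q from the other rows.
After both pivots, the entry at the z-row, column s2 is 9/2.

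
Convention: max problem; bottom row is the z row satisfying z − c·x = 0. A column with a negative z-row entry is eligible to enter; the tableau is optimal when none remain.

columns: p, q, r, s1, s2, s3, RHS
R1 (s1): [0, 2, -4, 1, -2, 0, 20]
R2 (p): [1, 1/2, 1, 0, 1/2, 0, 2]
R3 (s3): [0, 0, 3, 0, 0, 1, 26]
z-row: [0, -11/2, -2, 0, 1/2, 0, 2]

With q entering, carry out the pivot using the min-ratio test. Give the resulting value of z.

24

Ratio test on column q — row 1: 20/2 = 10; row 2: 2/(1/2) = 4; row 3: entry 0 ≤ 0. Minimum is 4 at row 2 (p leaves); pivot element 1/2.
Pivot on row 2; the z-row RHS becomes 2 − (-11/2)·4 = 24.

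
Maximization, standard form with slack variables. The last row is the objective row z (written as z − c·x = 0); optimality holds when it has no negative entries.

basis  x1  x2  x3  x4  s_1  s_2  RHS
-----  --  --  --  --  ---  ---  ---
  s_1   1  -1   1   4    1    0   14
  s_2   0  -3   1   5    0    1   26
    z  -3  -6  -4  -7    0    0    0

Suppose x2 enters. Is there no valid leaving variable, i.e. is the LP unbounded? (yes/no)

Every constraint-row entry in column x2 is ≤ 0, so increasing x2 is unbounded.

yes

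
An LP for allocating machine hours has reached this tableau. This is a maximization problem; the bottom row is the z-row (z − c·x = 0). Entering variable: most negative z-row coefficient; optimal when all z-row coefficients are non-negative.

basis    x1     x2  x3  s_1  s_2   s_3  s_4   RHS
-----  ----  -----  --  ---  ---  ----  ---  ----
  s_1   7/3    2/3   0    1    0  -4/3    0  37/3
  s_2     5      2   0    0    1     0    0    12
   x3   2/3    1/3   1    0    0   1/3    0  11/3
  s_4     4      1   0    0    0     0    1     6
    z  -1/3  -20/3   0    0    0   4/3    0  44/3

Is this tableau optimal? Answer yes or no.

The z-row has a negative entry -20/3 in column x2, so it is not optimal.

no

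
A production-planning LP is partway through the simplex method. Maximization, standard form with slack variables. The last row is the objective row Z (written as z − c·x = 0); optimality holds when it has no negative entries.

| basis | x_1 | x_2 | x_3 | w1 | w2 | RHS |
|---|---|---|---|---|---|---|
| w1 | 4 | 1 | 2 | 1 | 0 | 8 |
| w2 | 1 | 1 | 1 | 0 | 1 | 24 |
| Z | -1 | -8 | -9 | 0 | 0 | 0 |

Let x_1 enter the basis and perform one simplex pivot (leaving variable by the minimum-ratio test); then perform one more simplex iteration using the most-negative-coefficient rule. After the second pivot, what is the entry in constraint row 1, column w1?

1/2

Ratio test on column x_1 — row 1: 8/4 = 2; row 2: 24/1 = 24. Minimum is 2 at row 1 (w1 leaves); pivot element 4.
Divide row 1 by 4; eliminate column x_1 from the other rows.
Second iteration: most negative Z-row entry is -17/2 in column x_3, so x_3 enters.
Ratio test on column x_3 — row 1: 2/(1/2) = 4; row 2: 22/(1/2) = 44. Minimum is 4 at row 1 (x_1 leaves); pivot element 1/2.
Divide row 1 by 1/2; eliminate column x_3 from the other rows.
After both pivots, the entry at constraint row 1, column w1 is 1/2.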